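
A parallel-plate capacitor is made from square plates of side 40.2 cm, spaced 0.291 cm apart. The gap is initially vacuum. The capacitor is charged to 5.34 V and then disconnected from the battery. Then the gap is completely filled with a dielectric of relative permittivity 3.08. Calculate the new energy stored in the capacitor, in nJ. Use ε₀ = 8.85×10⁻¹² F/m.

A = (40.2 cm)² = 0.162 m².
Initially C₁ = ε₀A/d = 8.85×10⁻¹² × 0.162 / 2.91×10⁻³ = 4.91×10⁻¹⁰ F.
U₁ = 7.01×10⁻⁹ J.
Isolated ⇒ Q is held fixed. C₂ = 3.08 C₁ and U = Q²/(2C), so U₂/U₁ = C₁/C₂ = 0.325.
U₂ = 0.325 × 7.01×10⁻⁹ = 2.28×10⁻⁹ J.

2.28 nJ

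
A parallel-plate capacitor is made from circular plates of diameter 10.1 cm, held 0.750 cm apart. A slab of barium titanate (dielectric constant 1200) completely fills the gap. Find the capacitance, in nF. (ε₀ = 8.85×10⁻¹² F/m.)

C ≈ 11.3 nF

A = π(10.1/2 cm)² = 8.01×10⁻³ m².
C = κε₀A/d = 1200 × 8.85×10⁻¹² × 8.01×10⁻³ / 7.50×10⁻³ = 1.13×10⁻⁸ F.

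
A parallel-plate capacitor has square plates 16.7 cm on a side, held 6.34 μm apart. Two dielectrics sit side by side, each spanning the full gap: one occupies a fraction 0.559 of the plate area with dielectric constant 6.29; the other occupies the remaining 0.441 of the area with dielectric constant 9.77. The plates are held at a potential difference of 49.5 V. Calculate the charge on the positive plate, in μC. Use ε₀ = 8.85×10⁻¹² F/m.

15.1 μC

A = (16.7 cm)² = 2.79×10⁻² m².
Side-by-side slabs ⇒ two capacitors in parallel, each spanning the full gap.
C₁ = κ₁ε₀A₁/d = 6.29 × 8.85×10⁻¹² × 1.56×10⁻² / 6.34×10⁻⁶ = 1.37×10⁻⁷ F.
C₂ = κ₂ε₀A₂/d = 9.77 × 8.85×10⁻¹² × 1.23×10⁻² / 6.34×10⁻⁶ = 1.68×10⁻⁷ F.
C = C₁ + C₂ = 3.05×10⁻⁷ F.
Q = CV = 3.05×10⁻⁷ × 49.5 = 1.51×10⁻⁵ C.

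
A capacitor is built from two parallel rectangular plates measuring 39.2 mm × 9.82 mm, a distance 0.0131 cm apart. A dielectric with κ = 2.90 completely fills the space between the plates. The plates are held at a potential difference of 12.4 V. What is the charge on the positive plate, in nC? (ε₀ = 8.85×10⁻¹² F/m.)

A = 39.2 × 9.82 mm² = 3.85×10⁻⁴ m².
C = κε₀A/d = 2.90 × 8.85×10⁻¹² × 3.85×10⁻⁴ / 1.31×10⁻⁴ = 7.54×10⁻¹¹ F.
Q = CV = 7.54×10⁻¹¹ × 12.4 = 9.35×10⁻¹⁰ C.

Q ≈ 0.935 nC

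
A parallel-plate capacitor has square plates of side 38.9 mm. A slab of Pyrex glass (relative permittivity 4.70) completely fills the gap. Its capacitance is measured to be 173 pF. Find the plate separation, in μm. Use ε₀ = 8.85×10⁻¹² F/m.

A = (38.9 mm)² = 1.51×10⁻³ m².
d = κε₀A/C = 4.70 × 8.85×10⁻¹² × 1.51×10⁻³ / 1.73×10⁻¹⁰ = 3.64×10⁻⁴ m.

d ≈ 364 μm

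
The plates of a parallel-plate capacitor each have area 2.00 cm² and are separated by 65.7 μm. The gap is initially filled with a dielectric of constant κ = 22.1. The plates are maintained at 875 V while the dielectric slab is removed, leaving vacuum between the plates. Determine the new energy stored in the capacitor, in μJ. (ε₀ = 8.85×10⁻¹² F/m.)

U ≈ 10.3 μJ

A = 2.00 cm² = 2.00×10⁻⁴ m².
Initially C₁ = κε₀A/d = 22.1 × 8.85×10⁻¹² × 2.00×10⁻⁴ / 6.57×10⁻⁵ = 5.95×10⁻¹⁰ F.
U₁ = 2.28×10⁻⁴ J.
Battery connected ⇒ V is held fixed. C₂ = 0.0452 C₁ and U = ½CV², so U₂/U₁ = C₂/C₁ = 0.0452.
U₂ = 0.0452 × 2.28×10⁻⁴ = 1.03×10⁻⁵ J.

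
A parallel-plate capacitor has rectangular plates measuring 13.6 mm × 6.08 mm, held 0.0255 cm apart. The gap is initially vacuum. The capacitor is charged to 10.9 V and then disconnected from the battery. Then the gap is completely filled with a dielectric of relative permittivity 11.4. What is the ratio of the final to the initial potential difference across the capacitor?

Isolated ⇒ Q is held fixed.
C₂ = 11.4 C₁ and V = Q/C, so V₂/V₁ = C₁/C₂ = 0.0877.

V₂/V₁ ≈ 0.0877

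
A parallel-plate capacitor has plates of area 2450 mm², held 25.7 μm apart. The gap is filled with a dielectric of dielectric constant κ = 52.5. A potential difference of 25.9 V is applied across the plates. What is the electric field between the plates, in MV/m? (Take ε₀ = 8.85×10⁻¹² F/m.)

1.01 MV/m

E = V/d = 25.9 / 2.57×10⁻⁵ = 1.01×10⁶ V/m.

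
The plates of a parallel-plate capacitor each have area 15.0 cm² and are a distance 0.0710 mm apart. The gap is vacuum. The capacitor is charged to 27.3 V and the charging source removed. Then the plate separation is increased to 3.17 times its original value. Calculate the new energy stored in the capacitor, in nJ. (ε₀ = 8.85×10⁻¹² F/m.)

221 nJ

A = 15.0 cm² = 1.50×10⁻³ m².
Initially C₁ = ε₀A/d = 8.85×10⁻¹² × 1.50×10⁻³ / 7.10×10⁻⁵ = 1.87×10⁻¹⁰ F.
U₁ = 6.97×10⁻⁸ J.
Isolated ⇒ Q is held fixed. C₂ = 0.315 C₁ and U = Q²/(2C), so U₂/U₁ = C₁/C₂ = 3.17.
U₂ = 3.17 × 6.97×10⁻⁸ = 2.21×10⁻⁷ J.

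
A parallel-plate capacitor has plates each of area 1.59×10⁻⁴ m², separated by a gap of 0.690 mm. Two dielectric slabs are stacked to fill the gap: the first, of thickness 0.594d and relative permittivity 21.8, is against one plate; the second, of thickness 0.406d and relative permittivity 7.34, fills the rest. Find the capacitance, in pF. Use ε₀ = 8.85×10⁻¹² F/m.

C ≈ 24.7 pF

Stacked slabs ⇒ two capacitors in series, each with the full plate area.
C₁ = κ₁ε₀A/d₁ = 21.8 × 8.85×10⁻¹² × 1.59×10⁻⁴ / 4.10×10⁻⁴ = 7.48×10⁻¹¹ F.
C₂ = κ₂ε₀A/d₂ = 7.34 × 8.85×10⁻¹² × 1.59×10⁻⁴ / 2.80×10⁻⁴ = 3.69×10⁻¹¹ F.
C = (1/C₁ + 1/C₂)⁻¹ = 2.47×10⁻¹¹ F.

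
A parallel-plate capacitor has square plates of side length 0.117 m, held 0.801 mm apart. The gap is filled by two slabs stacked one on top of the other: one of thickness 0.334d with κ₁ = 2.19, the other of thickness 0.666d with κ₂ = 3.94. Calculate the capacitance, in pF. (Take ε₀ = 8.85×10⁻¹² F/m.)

A = (0.117 m)² = 1.37×10⁻² m².
Stacked slabs ⇒ two capacitors in series, each with the full plate area.
C₁ = κ₁ε₀A/d₁ = 2.19 × 8.85×10⁻¹² × 1.37×10⁻² / 2.68×10⁻⁴ = 9.92×10⁻¹⁰ F.
C₂ = κ₂ε₀A/d₂ = 3.94 × 8.85×10⁻¹² × 1.37×10⁻² / 5.33×10⁻⁴ = 8.95×10⁻¹⁰ F.
C = (1/C₁ + 1/C₂)⁻¹ = 4.70×10⁻¹⁰ F.

C ≈ 470 pF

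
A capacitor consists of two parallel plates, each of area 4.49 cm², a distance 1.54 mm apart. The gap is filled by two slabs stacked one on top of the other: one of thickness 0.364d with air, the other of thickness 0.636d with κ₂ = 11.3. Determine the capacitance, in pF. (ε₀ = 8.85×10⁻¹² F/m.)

A = 4.49 cm² = 4.49×10⁻⁴ m².
Stacked slabs ⇒ two capacitors in series, each with the full plate area.
C₁ = κ₁ε₀A/d₁ = 1.00 × 8.85×10⁻¹² × 4.49×10⁻⁴ / 5.61×10⁻⁴ = 7.09×10⁻¹² F.
C₂ = κ₂ε₀A/d₂ = 11.3 × 8.85×10⁻¹² × 4.49×10⁻⁴ / 9.79×10⁻⁴ = 4.58×10⁻¹¹ F.
C = (1/C₁ + 1/C₂)⁻¹ = 6.14×10⁻¹² F.

6.14 pF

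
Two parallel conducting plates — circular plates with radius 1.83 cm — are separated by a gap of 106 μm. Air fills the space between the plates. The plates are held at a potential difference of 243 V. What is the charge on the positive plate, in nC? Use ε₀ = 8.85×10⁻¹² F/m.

Q ≈ 21.3 nC

A = π(1.83 cm)² = 1.05×10⁻³ m².
C = ε₀A/d = 8.85×10⁻¹² × 1.05×10⁻³ / 1.06×10⁻⁴ = 8.78×10⁻¹¹ F.
Q = CV = 8.78×10⁻¹¹ × 243 = 2.13×10⁻⁸ C.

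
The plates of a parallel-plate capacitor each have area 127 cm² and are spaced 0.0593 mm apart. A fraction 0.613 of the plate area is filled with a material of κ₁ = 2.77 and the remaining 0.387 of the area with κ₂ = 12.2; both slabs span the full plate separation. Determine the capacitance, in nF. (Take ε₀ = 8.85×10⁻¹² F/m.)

12.2 nF

A = 127 cm² = 1.27×10⁻² m².
Side-by-side slabs ⇒ two capacitors in parallel, each spanning the full gap.
C₁ = κ₁ε₀A₁/d = 2.77 × 8.85×10⁻¹² × 7.79×10⁻³ / 5.93×10⁻⁵ = 3.22×10⁻⁹ F.
C₂ = κ₂ε₀A₂/d = 12.2 × 8.85×10⁻¹² × 4.91×10⁻³ / 5.93×10⁻⁵ = 8.95×10⁻⁹ F.
C = C₁ + C₂ = 1.22×10⁻⁸ F.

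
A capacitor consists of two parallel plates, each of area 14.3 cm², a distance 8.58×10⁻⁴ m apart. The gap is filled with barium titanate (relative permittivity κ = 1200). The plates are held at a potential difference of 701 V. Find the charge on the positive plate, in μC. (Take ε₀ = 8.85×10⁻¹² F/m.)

Q ≈ 12.4 μC

A = 14.3 cm² = 1.43×10⁻³ m².
C = κε₀A/d = 1200 × 8.85×10⁻¹² × 1.43×10⁻³ / 8.58×10⁻⁴ = 1.77×10⁻⁸ F.
Q = CV = 1.77×10⁻⁸ × 701 = 1.24×10⁻⁵ C.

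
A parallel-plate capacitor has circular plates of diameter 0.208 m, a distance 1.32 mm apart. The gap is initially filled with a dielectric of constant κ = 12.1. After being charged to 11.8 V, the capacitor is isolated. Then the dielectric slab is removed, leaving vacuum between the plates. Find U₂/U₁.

U₂/U₁ ≈ 12.1

Isolated ⇒ Q is held fixed.
C₂ = 0.0826 C₁ and U = Q²/(2C), so U₂/U₁ = C₁/C₂ = 12.1.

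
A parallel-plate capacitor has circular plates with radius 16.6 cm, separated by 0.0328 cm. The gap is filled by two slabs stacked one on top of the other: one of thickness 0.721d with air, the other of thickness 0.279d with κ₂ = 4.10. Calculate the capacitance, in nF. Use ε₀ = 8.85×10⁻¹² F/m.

A = π(16.6 cm)² = 8.66×10⁻² m².
Stacked slabs ⇒ two capacitors in series, each with the full plate area.
C₁ = κ₁ε₀A/d₁ = 1.00 × 8.85×10⁻¹² × 8.66×10⁻² / 2.36×10⁻⁴ = 3.24×10⁻⁹ F.
C₂ = κ₂ε₀A/d₂ = 4.10 × 8.85×10⁻¹² × 8.66×10⁻² / 9.15×10⁻⁵ = 3.43×10⁻⁸ F.
C = (1/C₁ + 1/C₂)⁻¹ = 2.96×10⁻⁹ F.

2.96 nF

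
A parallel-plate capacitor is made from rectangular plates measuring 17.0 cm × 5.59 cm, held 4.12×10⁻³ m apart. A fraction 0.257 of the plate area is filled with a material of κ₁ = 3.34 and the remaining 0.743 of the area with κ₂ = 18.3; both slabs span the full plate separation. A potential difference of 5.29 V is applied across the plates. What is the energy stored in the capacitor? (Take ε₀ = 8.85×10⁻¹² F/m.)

4.13 nJ

A = 17.0 × 5.59 cm² = 9.50×10⁻³ m².
Side-by-side slabs ⇒ two capacitors in parallel, each spanning the full gap.
C₁ = κ₁ε₀A₁/d = 3.34 × 8.85×10⁻¹² × 2.44×10⁻³ / 4.12×10⁻³ = 1.75×10⁻¹¹ F.
C₂ = κ₂ε₀A₂/d = 18.3 × 8.85×10⁻¹² × 7.06×10⁻³ / 4.12×10⁻³ = 2.78×10⁻¹⁰ F.
C = C₁ + C₂ = 2.95×10⁻¹⁰ F.
U = ½CV² = ½ × 2.95×10⁻¹⁰ × (5.29)² = 4.13×10⁻⁹ J.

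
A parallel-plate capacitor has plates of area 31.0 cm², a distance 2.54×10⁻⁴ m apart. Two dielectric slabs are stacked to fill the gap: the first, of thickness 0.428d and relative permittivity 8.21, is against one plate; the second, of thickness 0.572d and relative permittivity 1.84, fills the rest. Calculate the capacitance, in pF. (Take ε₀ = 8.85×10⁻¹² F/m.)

C ≈ 298 pF

A = 31.0 cm² = 3.10×10⁻³ m².
Stacked slabs ⇒ two capacitors in series, each with the full plate area.
C₁ = κ₁ε₀A/d₁ = 8.21 × 8.85×10⁻¹² × 3.10×10⁻³ / 1.09×10⁻⁴ = 2.07×10⁻⁹ F.
C₂ = κ₂ε₀A/d₂ = 1.84 × 8.85×10⁻¹² × 3.10×10⁻³ / 1.45×10⁻⁴ = 3.47×10⁻¹⁰ F.
C = (1/C₁ + 1/C₂)⁻¹ = 2.98×10⁻¹⁰ F.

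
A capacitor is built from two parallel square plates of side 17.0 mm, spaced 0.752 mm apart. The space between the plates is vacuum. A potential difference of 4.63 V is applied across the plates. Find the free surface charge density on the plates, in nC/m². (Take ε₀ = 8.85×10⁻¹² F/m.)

54.5 nC/m²

A = (17.0 mm)² = 2.89×10⁻⁴ m².
C = ε₀A/d = 8.85×10⁻¹² × 2.89×10⁻⁴ / 7.52×10⁻⁴ = 3.40×10⁻¹² F.
σ = Q/A = CV/A = 3.40×10⁻¹² × 4.63 / 2.89×10⁻⁴ = 5.45×10⁻⁸ C/m².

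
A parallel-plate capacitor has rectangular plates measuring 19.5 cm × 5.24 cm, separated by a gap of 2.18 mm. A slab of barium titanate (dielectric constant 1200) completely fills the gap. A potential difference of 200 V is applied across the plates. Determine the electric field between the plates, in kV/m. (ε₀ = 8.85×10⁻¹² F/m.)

91.7 kV/m

E = V/d = 200 / 2.18×10⁻³ = 9.17×10⁴ V/m.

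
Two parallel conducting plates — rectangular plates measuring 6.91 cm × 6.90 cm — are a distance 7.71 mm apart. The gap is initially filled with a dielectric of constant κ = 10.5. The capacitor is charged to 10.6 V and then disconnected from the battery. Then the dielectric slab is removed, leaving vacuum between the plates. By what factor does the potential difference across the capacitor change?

V₂/V₁ ≈ 10.5

Isolated ⇒ Q is held fixed.
C₂ = 0.0952 C₁ and V = Q/C, so V₂/V₁ = C₁/C₂ = 10.5.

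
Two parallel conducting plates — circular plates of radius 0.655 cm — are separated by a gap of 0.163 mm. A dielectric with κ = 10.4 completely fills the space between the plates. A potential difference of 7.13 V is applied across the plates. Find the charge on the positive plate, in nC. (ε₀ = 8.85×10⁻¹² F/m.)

A = π(0.655 cm)² = 1.35×10⁻⁴ m².
C = κε₀A/d = 10.4 × 8.85×10⁻¹² × 1.35×10⁻⁴ / 1.63×10⁻⁴ = 7.61×10⁻¹¹ F.
Q = CV = 7.61×10⁻¹¹ × 7.13 = 5.43×10⁻¹⁰ C.

Q ≈ 0.543 nC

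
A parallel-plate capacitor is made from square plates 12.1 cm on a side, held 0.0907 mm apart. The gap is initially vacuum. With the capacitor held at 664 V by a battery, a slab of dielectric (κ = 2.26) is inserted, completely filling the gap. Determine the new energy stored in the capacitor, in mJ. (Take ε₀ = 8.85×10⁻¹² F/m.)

U ≈ 0.712 mJ

A = (12.1 cm)² = 1.46×10⁻² m².
Initially C₁ = ε₀A/d = 8.85×10⁻¹² × 1.46×10⁻² / 9.07×10⁻⁵ = 1.43×10⁻⁹ F.
U₁ = 3.15×10⁻⁴ J.
Battery connected ⇒ V is held fixed. C₂ = 2.26 C₁ and U = ½CV², so U₂/U₁ = C₂/C₁ = 2.26.
U₂ = 2.26 × 3.15×10⁻⁴ = 7.12×10⁻⁴ J.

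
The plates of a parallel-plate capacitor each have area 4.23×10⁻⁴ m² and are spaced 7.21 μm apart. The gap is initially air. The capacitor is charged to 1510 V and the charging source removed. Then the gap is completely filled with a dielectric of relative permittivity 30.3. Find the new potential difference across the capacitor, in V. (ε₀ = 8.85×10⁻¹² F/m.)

V ≈ 49.8 V

Initially C₁ = ε₀A/d = 8.85×10⁻¹² × 4.23×10⁻⁴ / 7.21×10⁻⁶ = 5.19×10⁻¹⁰ F.
V₁ = 1.51×10³ V.
Isolated ⇒ Q is held fixed. C₂ = 30.3 C₁ and V = Q/C, so V₂/V₁ = C₁/C₂ = 0.0330.
V₂ = 0.0330 × 1.51×10³ = 49.8 V.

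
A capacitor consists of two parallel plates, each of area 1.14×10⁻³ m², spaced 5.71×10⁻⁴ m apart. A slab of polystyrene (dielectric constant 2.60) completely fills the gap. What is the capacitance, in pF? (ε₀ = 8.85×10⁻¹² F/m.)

C ≈ 45.9 pF

C = κε₀A/d = 2.60 × 8.85×10⁻¹² × 1.14×10⁻³ / 5.71×10⁻⁴ = 4.59×10⁻¹¹ F.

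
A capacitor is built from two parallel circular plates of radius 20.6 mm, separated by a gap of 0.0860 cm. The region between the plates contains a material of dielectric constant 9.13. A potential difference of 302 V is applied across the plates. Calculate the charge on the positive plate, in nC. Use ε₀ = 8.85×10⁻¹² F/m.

A = π(20.6 mm)² = 1.33×10⁻³ m².
C = κε₀A/d = 9.13 × 8.85×10⁻¹² × 1.33×10⁻³ / 8.60×10⁻⁴ = 1.25×10⁻¹⁰ F.
Q = CV = 1.25×10⁻¹⁰ × 302 = 3.78×10⁻⁸ C.

37.8 nC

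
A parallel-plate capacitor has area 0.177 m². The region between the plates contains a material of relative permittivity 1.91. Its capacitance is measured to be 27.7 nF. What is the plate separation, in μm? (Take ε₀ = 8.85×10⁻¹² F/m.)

d ≈ 108 μm

d = κε₀A/C = 1.91 × 8.85×10⁻¹² × 0.177 / 2.77×10⁻⁸ = 1.08×10⁻⁴ m.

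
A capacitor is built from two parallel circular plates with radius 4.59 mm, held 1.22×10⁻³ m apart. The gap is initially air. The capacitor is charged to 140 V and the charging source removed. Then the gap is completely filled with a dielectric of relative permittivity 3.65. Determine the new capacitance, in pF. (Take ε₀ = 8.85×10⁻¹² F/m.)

C ≈ 1.75 pF

A = π(4.59 mm)² = 6.62×10⁻⁵ m².
Initially C₁ = ε₀A/d = 8.85×10⁻¹² × 6.62×10⁻⁵ / 1.22×10⁻³ = 4.80×10⁻¹³ F.
C = κε₀A/d scales with κ, so C₂/C₁ = κ = 3.65.
C₂ = 3.65 × 4.80×10⁻¹³ = 1.75×10⁻¹² F.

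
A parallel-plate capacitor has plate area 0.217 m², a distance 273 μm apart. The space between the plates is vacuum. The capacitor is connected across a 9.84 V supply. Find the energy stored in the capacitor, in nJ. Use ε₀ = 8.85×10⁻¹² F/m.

C = ε₀A/d = 8.85×10⁻¹² × 0.217 / 2.73×10⁻⁴ = 7.03×10⁻⁹ F.
U = ½CV² = ½ × 7.03×10⁻⁹ × (9.84)² = 3.41×10⁻⁷ J.

U ≈ 341 nJ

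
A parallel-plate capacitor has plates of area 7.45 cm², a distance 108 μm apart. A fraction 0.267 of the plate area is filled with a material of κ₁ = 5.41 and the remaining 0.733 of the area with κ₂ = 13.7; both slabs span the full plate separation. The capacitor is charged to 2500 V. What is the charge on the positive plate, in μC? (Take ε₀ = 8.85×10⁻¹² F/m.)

1.75 μC

A = 7.45 cm² = 7.45×10⁻⁴ m².
Side-by-side slabs ⇒ two capacitors in parallel, each spanning the full gap.
C₁ = κ₁ε₀A₁/d = 5.41 × 8.85×10⁻¹² × 1.99×10⁻⁴ / 1.08×10⁻⁴ = 8.82×10⁻¹¹ F.
C₂ = κ₂ε₀A₂/d = 13.7 × 8.85×10⁻¹² × 5.46×10⁻⁴ / 1.08×10⁻⁴ = 6.13×10⁻¹⁰ F.
C = C₁ + C₂ = 7.01×10⁻¹⁰ F.
Q = CV = 7.01×10⁻¹⁰ × 2500 = 1.75×10⁻⁶ C.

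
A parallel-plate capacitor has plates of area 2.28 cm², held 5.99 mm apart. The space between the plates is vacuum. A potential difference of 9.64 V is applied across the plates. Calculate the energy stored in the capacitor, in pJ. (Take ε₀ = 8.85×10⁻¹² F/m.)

A = 2.28 cm² = 2.28×10⁻⁴ m².
C = ε₀A/d = 8.85×10⁻¹² × 2.28×10⁻⁴ / 5.99×10⁻³ = 3.37×10⁻¹³ F.
U = ½CV² = ½ × 3.37×10⁻¹³ × (9.64)² = 1.57×10⁻¹¹ J.

15.7 pJ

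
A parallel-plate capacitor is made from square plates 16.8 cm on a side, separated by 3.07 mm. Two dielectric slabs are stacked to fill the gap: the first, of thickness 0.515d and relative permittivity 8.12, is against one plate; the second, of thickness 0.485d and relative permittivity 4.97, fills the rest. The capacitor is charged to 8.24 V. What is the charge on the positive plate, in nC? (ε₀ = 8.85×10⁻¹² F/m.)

A = (16.8 cm)² = 2.82×10⁻² m².
Stacked slabs ⇒ two capacitors in series, each with the full plate area.
C₁ = κ₁ε₀A/d₁ = 8.12 × 8.85×10⁻¹² × 2.82×10⁻² / 1.58×10⁻³ = 1.28×10⁻⁹ F.
C₂ = κ₂ε₀A/d₂ = 4.97 × 8.85×10⁻¹² × 2.82×10⁻² / 1.49×10⁻³ = 8.34×10⁻¹⁰ F.
C = (1/C₁ + 1/C₂)⁻¹ = 5.05×10⁻¹⁰ F.
Q = CV = 5.05×10⁻¹⁰ × 8.24 = 4.16×10⁻⁹ C.

Q ≈ 4.16 nC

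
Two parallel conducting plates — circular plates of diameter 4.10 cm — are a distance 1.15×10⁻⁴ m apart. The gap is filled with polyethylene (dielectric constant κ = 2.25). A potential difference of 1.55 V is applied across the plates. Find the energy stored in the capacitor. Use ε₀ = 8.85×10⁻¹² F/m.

A = π(4.10/2 cm)² = 1.32×10⁻³ m².
C = κε₀A/d = 2.25 × 8.85×10⁻¹² × 1.32×10⁻³ / 1.15×10⁻⁴ = 2.29×10⁻¹⁰ F.
U = ½CV² = ½ × 2.29×10⁻¹⁰ × (1.55)² = 2.75×10⁻¹⁰ J.

U ≈ 275 pJ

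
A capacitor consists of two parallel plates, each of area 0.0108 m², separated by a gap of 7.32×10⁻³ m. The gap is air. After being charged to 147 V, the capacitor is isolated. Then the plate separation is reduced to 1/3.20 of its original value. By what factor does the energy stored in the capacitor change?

0.312

Isolated ⇒ Q is held fixed.
C₂ = 3.20 C₁ and U = Q²/(2C), so U₂/U₁ = C₁/C₂ = 0.312.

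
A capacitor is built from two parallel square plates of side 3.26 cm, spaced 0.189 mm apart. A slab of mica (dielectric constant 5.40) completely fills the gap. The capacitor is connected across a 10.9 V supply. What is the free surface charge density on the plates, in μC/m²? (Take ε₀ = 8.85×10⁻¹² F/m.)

A = (3.26 cm)² = 1.06×10⁻³ m².
C = κε₀A/d = 5.40 × 8.85×10⁻¹² × 1.06×10⁻³ / 1.89×10⁻⁴ = 2.69×10⁻¹⁰ F.
σ = Q/A = CV/A = 2.69×10⁻¹⁰ × 10.9 / 1.06×10⁻³ = 2.76×10⁻⁶ C/m².

2.76 μC/m²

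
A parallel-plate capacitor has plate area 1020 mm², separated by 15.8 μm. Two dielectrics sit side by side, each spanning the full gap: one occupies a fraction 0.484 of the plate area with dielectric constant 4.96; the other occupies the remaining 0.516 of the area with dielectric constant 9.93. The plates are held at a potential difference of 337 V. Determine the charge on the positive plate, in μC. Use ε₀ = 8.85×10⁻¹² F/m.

A = 1020 mm² = 1.02×10⁻³ m².
Side-by-side slabs ⇒ two capacitors in parallel, each spanning the full gap.
C₁ = κ₁ε₀A₁/d = 4.96 × 8.85×10⁻¹² × 4.94×10⁻⁴ / 1.58×10⁻⁵ = 1.37×10⁻⁹ F.
C₂ = κ₂ε₀A₂/d = 9.93 × 8.85×10⁻¹² × 5.26×10⁻⁴ / 1.58×10⁻⁵ = 2.93×10⁻⁹ F.
C = C₁ + C₂ = 4.30×10⁻⁹ F.
Q = CV = 4.30×10⁻⁹ × 337 = 1.45×10⁻⁶ C.

1.45 μC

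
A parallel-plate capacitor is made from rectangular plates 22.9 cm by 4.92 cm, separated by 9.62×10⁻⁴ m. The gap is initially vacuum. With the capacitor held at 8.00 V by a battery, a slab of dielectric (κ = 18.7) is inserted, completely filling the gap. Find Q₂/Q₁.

Q₂/Q₁ ≈ 18.7

Battery connected ⇒ V is held fixed.
C₂ = 18.7 C₁ and Q = CV, so Q₂/Q₁ = C₂/C₁ = 18.7.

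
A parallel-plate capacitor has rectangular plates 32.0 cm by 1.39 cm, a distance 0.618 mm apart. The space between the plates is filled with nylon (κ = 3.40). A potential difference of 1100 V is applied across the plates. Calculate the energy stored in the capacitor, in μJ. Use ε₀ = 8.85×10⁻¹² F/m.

U ≈ 131 μJ

A = 32.0 × 1.39 cm² = 4.45×10⁻³ m².
C = κε₀A/d = 3.40 × 8.85×10⁻¹² × 4.45×10⁻³ / 6.18×10⁻⁴ = 2.17×10⁻¹⁰ F.
U = ½CV² = ½ × 2.17×10⁻¹⁰ × (1100)² = 1.31×10⁻⁴ J.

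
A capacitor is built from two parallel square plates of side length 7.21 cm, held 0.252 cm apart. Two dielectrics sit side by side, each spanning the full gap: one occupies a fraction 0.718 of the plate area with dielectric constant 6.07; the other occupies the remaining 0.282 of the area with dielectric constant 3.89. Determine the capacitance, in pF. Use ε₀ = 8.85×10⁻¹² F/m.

A = (7.21 cm)² = 5.20×10⁻³ m².
Side-by-side slabs ⇒ two capacitors in parallel, each spanning the full gap.
C₁ = κ₁ε₀A₁/d = 6.07 × 8.85×10⁻¹² × 3.73×10⁻³ / 2.52×10⁻³ = 7.96×10⁻¹¹ F.
C₂ = κ₂ε₀A₂/d = 3.89 × 8.85×10⁻¹² × 1.47×10⁻³ / 2.52×10⁻³ = 2.00×10⁻¹¹ F.
C = C₁ + C₂ = 9.96×10⁻¹¹ F.

99.6 pF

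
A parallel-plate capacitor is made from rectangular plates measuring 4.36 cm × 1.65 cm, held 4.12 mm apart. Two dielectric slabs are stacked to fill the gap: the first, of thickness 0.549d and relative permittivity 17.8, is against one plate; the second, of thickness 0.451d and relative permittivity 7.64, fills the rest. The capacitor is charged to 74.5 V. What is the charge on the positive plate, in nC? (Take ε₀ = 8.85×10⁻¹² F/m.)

1.28 nC

A = 4.36 × 1.65 cm² = 7.19×10⁻⁴ m².
Stacked slabs ⇒ two capacitors in series, each with the full plate area.
C₁ = κ₁ε₀A/d₁ = 17.8 × 8.85×10⁻¹² × 7.19×10⁻⁴ / 2.26×10⁻³ = 5.01×10⁻¹¹ F.
C₂ = κ₂ε₀A/d₂ = 7.64 × 8.85×10⁻¹² × 7.19×10⁻⁴ / 1.86×10⁻³ = 2.62×10⁻¹¹ F.
C = (1/C₁ + 1/C₂)⁻¹ = 1.72×10⁻¹¹ F.
Q = CV = 1.72×10⁻¹¹ × 74.5 = 1.28×10⁻⁹ C.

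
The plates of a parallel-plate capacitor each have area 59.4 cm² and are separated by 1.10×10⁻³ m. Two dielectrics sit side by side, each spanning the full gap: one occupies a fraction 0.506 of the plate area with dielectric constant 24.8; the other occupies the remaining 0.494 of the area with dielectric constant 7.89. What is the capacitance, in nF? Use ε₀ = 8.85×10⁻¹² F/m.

A = 59.4 cm² = 5.94×10⁻³ m².
Side-by-side slabs ⇒ two capacitors in parallel, each spanning the full gap.
C₁ = κ₁ε₀A₁/d = 24.8 × 8.85×10⁻¹² × 3.01×10⁻³ / 1.10×10⁻³ = 6.00×10⁻¹⁰ F.
C₂ = κ₂ε₀A₂/d = 7.89 × 8.85×10⁻¹² × 2.93×10⁻³ / 1.10×10⁻³ = 1.86×10⁻¹⁰ F.
C = C₁ + C₂ = 7.86×10⁻¹⁰ F.

C ≈ 0.786 nF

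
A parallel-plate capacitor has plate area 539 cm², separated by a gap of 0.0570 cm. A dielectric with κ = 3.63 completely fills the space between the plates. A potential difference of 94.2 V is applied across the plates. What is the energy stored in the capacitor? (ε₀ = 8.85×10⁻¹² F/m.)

A = 539 cm² = 5.39×10⁻² m².
C = κε₀A/d = 3.63 × 8.85×10⁻¹² × 5.39×10⁻² / 5.70×10⁻⁴ = 3.04×10⁻⁹ F.
U = ½CV² = ½ × 3.04×10⁻⁹ × (94.2)² = 1.35×10⁻⁵ J.

U ≈ 13.5 μJ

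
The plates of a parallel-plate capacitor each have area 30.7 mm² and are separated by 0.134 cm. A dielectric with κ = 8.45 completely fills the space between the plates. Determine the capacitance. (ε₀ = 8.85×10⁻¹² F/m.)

C ≈ 1.71 pF

A = 30.7 mm² = 3.07×10⁻⁵ m².
C = κε₀A/d = 8.45 × 8.85×10⁻¹² × 3.07×10⁻⁵ / 1.34×10⁻³ = 1.71×10⁻¹² F.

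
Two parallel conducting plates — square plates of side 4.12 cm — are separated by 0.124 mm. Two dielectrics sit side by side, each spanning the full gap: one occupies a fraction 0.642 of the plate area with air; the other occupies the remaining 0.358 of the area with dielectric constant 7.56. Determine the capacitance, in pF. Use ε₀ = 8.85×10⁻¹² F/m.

C ≈ 406 pF

A = (4.12 cm)² = 1.70×10⁻³ m².
Side-by-side slabs ⇒ two capacitors in parallel, each spanning the full gap.
C₁ = κ₁ε₀A₁/d = 1.00 × 8.85×10⁻¹² × 1.09×10⁻³ / 1.24×10⁻⁴ = 7.78×10⁻¹¹ F.
C₂ = κ₂ε₀A₂/d = 7.56 × 8.85×10⁻¹² × 6.08×10⁻⁴ / 1.24×10⁻⁴ = 3.28×10⁻¹⁰ F.
C = C₁ + C₂ = 4.06×10⁻¹⁰ F.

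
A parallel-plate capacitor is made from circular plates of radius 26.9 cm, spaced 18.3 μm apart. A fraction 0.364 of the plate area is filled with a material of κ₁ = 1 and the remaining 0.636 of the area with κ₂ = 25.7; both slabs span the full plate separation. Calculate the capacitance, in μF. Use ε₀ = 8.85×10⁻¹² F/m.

A = π(26.9 cm)² = 0.227 m².
Side-by-side slabs ⇒ two capacitors in parallel, each spanning the full gap.
C₁ = κ₁ε₀A₁/d = 1.00 × 8.85×10⁻¹² × 8.27×10⁻² / 1.83×10⁻⁵ = 4.00×10⁻⁸ F.
C₂ = κ₂ε₀A₂/d = 25.7 × 8.85×10⁻¹² × 0.145 / 1.83×10⁻⁵ = 1.80×10⁻⁶ F.
C = C₁ + C₂ = 1.84×10⁻⁶ F.

C ≈ 1.84 μF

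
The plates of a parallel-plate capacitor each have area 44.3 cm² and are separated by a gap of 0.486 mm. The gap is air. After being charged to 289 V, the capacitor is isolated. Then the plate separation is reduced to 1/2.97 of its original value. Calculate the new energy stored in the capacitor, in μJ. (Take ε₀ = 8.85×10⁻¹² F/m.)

A = 44.3 cm² = 4.43×10⁻³ m².
Initially C₁ = ε₀A/d = 8.85×10⁻¹² × 4.43×10⁻³ / 4.86×10⁻⁴ = 8.07×10⁻¹¹ F.
U₁ = 3.37×10⁻⁶ J.
Isolated ⇒ Q is held fixed. C₂ = 2.97 C₁ and U = Q²/(2C), so U₂/U₁ = C₁/C₂ = 0.337.
U₂ = 0.337 × 3.37×10⁻⁶ = 1.13×10⁻⁶ J.

U ≈ 1.13 μJ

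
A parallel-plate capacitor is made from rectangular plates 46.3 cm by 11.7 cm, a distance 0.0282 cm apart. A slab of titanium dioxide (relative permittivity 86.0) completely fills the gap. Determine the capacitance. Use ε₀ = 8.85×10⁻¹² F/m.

A = 46.3 × 11.7 cm² = 5.42×10⁻² m².
C = κε₀A/d = 86.0 × 8.85×10⁻¹² × 5.42×10⁻² / 2.82×10⁻⁴ = 1.46×10⁻⁷ F.

C ≈ 146 nF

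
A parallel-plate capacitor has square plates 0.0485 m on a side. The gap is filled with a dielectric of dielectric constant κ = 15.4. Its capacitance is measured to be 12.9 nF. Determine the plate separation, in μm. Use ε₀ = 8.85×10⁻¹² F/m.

d ≈ 24.9 μm

A = (0.0485 m)² = 2.35×10⁻³ m².
d = κε₀A/C = 15.4 × 8.85×10⁻¹² × 2.35×10⁻³ / 1.29×10⁻⁸ = 2.49×10⁻⁵ m.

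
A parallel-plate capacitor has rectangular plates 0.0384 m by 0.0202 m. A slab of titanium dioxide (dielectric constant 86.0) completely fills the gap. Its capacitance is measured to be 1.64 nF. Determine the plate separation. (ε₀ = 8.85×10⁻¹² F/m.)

A = 0.0384 × 0.0202 m² = 7.76×10⁻⁴ m².
d = κε₀A/C = 86.0 × 8.85×10⁻¹² × 7.76×10⁻⁴ / 1.64×10⁻⁹ = 3.60×10⁻⁴ m.

360 μm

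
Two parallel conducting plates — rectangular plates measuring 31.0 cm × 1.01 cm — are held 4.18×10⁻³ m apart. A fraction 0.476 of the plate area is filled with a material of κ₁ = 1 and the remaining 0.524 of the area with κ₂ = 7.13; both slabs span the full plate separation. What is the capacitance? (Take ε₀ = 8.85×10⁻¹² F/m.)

C ≈ 27.9 pF

A = 31.0 × 1.01 cm² = 3.13×10⁻³ m².
Side-by-side slabs ⇒ two capacitors in parallel, each spanning the full gap.
C₁ = κ₁ε₀A₁/d = 1.00 × 8.85×10⁻¹² × 1.49×10⁻³ / 4.18×10⁻³ = 3.16×10⁻¹² F.
C₂ = κ₂ε₀A₂/d = 7.13 × 8.85×10⁻¹² × 1.64×10⁻³ / 4.18×10⁻³ = 2.48×10⁻¹¹ F.
C = C₁ + C₂ = 2.79×10⁻¹¹ F.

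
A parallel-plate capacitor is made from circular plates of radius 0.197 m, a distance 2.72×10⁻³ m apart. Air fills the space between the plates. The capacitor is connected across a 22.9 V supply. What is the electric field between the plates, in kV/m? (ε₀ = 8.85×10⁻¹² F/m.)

E = V/d = 22.9 / 2.72×10⁻³ = 8.42×10³ V/m.

E ≈ 8.42 kV/m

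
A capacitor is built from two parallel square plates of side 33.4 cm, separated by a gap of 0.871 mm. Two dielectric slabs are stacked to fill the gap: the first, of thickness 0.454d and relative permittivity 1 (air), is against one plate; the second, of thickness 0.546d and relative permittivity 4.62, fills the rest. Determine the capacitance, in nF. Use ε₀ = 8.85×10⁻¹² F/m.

C ≈ 1.98 nF

A = (33.4 cm)² = 0.112 m².
Stacked slabs ⇒ two capacitors in series, each with the full plate area.
C₁ = κ₁ε₀A/d₁ = 1.00 × 8.85×10⁻¹² × 0.112 / 3.95×10⁻⁴ = 2.50×10⁻⁹ F.
C₂ = κ₂ε₀A/d₂ = 4.62 × 8.85×10⁻¹² × 0.112 / 4.76×10⁻⁴ = 9.59×10⁻⁹ F.
C = (1/C₁ + 1/C₂)⁻¹ = 1.98×10⁻⁹ F.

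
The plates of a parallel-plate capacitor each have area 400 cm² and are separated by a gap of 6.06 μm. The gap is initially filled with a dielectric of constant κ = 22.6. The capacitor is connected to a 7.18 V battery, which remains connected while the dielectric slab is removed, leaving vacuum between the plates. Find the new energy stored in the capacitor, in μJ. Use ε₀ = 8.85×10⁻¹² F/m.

A = 400 cm² = 4.00×10⁻² m².
Initially C₁ = κε₀A/d = 22.6 × 8.85×10⁻¹² × 4.00×10⁻² / 6.06×10⁻⁶ = 1.32×10⁻⁶ F.
U₁ = 3.40×10⁻⁵ J.
Battery connected ⇒ V is held fixed. C₂ = 0.0442 C₁ and U = ½CV², so U₂/U₁ = C₂/C₁ = 0.0442.
U₂ = 0.0442 × 3.40×10⁻⁵ = 1.51×10⁻⁶ J.

U ≈ 1.51 μJ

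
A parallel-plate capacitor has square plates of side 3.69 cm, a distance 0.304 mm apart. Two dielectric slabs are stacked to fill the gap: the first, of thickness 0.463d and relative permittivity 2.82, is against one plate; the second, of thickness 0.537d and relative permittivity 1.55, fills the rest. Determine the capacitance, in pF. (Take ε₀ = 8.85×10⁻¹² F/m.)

A = (3.69 cm)² = 1.36×10⁻³ m².
Stacked slabs ⇒ two capacitors in series, each with the full plate area.
C₁ = κ₁ε₀A/d₁ = 2.82 × 8.85×10⁻¹² × 1.36×10⁻³ / 1.41×10⁻⁴ = 2.41×10⁻¹⁰ F.
C₂ = κ₂ε₀A/d₂ = 1.55 × 8.85×10⁻¹² × 1.36×10⁻³ / 1.63×10⁻⁴ = 1.14×10⁻¹⁰ F.
C = (1/C₁ + 1/C₂)⁻¹ = 7.76×10⁻¹¹ F.

C ≈ 77.6 pF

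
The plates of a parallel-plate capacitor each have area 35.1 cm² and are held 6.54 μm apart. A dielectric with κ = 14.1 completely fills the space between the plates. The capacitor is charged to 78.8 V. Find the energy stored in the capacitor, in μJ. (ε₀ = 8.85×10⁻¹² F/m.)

A = 35.1 cm² = 3.51×10⁻³ m².
C = κε₀A/d = 14.1 × 8.85×10⁻¹² × 3.51×10⁻³ / 6.54×10⁻⁶ = 6.70×10⁻⁸ F.
U = ½CV² = ½ × 6.70×10⁻⁸ × (78.8)² = 2.08×10⁻⁴ J.

U ≈ 208 μJ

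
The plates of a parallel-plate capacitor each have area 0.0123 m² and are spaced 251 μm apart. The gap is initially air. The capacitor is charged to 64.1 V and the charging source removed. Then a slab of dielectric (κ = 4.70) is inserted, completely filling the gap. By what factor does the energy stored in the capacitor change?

Isolated ⇒ Q is held fixed.
C₂ = 4.70 C₁ and U = Q²/(2C), so U₂/U₁ = C₁/C₂ = 0.213.

0.213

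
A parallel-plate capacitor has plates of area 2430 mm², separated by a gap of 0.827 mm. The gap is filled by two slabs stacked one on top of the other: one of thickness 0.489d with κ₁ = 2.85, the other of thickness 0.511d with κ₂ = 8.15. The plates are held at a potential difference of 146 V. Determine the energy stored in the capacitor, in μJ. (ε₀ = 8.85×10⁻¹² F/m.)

A = 2430 mm² = 2.43×10⁻³ m².
Stacked slabs ⇒ two capacitors in series, each with the full plate area.
C₁ = κ₁ε₀A/d₁ = 2.85 × 8.85×10⁻¹² × 2.43×10⁻³ / 4.04×10⁻⁴ = 1.52×10⁻¹⁰ F.
C₂ = κ₂ε₀A/d₂ = 8.15 × 8.85×10⁻¹² × 2.43×10⁻³ / 4.23×10⁻⁴ = 4.15×10⁻¹⁰ F.
C = (1/C₁ + 1/C₂)⁻¹ = 1.11×10⁻¹⁰ F.
U = ½CV² = ½ × 1.11×10⁻¹⁰ × (146)² = 1.18×10⁻⁶ J.

U ≈ 1.18 μJ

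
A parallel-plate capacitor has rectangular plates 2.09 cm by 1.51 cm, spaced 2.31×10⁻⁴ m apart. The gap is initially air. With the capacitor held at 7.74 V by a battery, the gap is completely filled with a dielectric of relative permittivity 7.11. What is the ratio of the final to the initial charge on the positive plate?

Battery connected ⇒ V is held fixed.
C₂ = 7.11 C₁ and Q = CV, so Q₂/Q₁ = C₂/C₁ = 7.11.

7.11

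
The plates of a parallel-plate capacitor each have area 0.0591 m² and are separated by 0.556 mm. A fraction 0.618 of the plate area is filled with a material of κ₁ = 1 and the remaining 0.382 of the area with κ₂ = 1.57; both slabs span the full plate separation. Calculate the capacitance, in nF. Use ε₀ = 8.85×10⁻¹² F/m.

1.15 nF

Side-by-side slabs ⇒ two capacitors in parallel, each spanning the full gap.
C₁ = κ₁ε₀A₁/d = 1.00 × 8.85×10⁻¹² × 3.65×10⁻² / 5.56×10⁻⁴ = 5.81×10⁻¹⁰ F.
C₂ = κ₂ε₀A₂/d = 1.57 × 8.85×10⁻¹² × 2.26×10⁻² / 5.56×10⁻⁴ = 5.64×10⁻¹⁰ F.
C = C₁ + C₂ = 1.15×10⁻⁹ F.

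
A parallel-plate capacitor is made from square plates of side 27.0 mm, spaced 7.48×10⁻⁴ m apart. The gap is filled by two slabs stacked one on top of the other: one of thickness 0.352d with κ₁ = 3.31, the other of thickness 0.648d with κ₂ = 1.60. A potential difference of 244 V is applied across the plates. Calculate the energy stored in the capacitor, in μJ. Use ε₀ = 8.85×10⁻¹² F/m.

A = (27.0 mm)² = 7.29×10⁻⁴ m².
Stacked slabs ⇒ two capacitors in series, each with the full plate area.
C₁ = κ₁ε₀A/d₁ = 3.31 × 8.85×10⁻¹² × 7.29×10⁻⁴ / 2.63×10⁻⁴ = 8.11×10⁻¹¹ F.
C₂ = κ₂ε₀A/d₂ = 1.60 × 8.85×10⁻¹² × 7.29×10⁻⁴ / 4.85×10⁻⁴ = 2.13×10⁻¹¹ F.
C = (1/C₁ + 1/C₂)⁻¹ = 1.69×10⁻¹¹ F.
U = ½CV² = ½ × 1.69×10⁻¹¹ × (244)² = 5.02×10⁻⁷ J.

U ≈ 0.502 μJ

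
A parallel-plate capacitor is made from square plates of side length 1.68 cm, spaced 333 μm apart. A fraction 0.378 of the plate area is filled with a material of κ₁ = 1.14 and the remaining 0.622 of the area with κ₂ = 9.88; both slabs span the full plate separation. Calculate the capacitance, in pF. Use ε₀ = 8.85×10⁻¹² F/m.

C ≈ 49.3 pF

A = (1.68 cm)² = 2.82×10⁻⁴ m².
Side-by-side slabs ⇒ two capacitors in parallel, each spanning the full gap.
C₁ = κ₁ε₀A₁/d = 1.14 × 8.85×10⁻¹² × 1.07×10⁻⁴ / 3.33×10⁻⁴ = 3.23×10⁻¹² F.
C₂ = κ₂ε₀A₂/d = 9.88 × 8.85×10⁻¹² × 1.76×10⁻⁴ / 3.33×10⁻⁴ = 4.61×10⁻¹¹ F.
C = C₁ + C₂ = 4.93×10⁻¹¹ F.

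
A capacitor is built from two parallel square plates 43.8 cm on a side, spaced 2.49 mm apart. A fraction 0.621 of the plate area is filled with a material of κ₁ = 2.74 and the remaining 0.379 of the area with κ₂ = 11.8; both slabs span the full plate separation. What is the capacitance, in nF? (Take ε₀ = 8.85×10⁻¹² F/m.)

C ≈ 4.21 nF

A = (43.8 cm)² = 0.192 m².
Side-by-side slabs ⇒ two capacitors in parallel, each spanning the full gap.
C₁ = κ₁ε₀A₁/d = 2.74 × 8.85×10⁻¹² × 0.119 / 2.49×10⁻³ = 1.16×10⁻⁹ F.
C₂ = κ₂ε₀A₂/d = 11.8 × 8.85×10⁻¹² × 7.27×10⁻² / 2.49×10⁻³ = 3.05×10⁻⁹ F.
C = C₁ + C₂ = 4.21×10⁻⁹ F.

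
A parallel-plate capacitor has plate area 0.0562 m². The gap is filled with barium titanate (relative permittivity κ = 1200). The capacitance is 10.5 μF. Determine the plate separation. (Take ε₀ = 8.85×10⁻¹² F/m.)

d ≈ 56.8 μm

d = κε₀A/C = 1200 × 8.85×10⁻¹² × 5.62×10⁻² / 1.05×10⁻⁵ = 5.68×10⁻⁵ m.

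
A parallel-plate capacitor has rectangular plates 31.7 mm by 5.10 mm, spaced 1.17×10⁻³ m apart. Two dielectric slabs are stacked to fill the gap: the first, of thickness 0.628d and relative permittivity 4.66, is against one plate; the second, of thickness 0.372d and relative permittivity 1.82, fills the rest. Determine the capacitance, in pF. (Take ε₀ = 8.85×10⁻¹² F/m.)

3.61 pF

A = 31.7 × 5.10 mm² = 1.62×10⁻⁴ m².
Stacked slabs ⇒ two capacitors in series, each with the full plate area.
C₁ = κ₁ε₀A/d₁ = 4.66 × 8.85×10⁻¹² × 1.62×10⁻⁴ / 7.35×10⁻⁴ = 9.07×10⁻¹² F.
C₂ = κ₂ε₀A/d₂ = 1.82 × 8.85×10⁻¹² × 1.62×10⁻⁴ / 4.35×10⁻⁴ = 5.98×10⁻¹² F.
C = (1/C₁ + 1/C₂)⁻¹ = 3.61×10⁻¹² F.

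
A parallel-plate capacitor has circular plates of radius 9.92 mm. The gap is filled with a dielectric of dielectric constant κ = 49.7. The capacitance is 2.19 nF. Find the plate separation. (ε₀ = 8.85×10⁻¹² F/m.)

62.1 μm

A = π(9.92 mm)² = 3.09×10⁻⁴ m².
d = κε₀A/C = 49.7 × 8.85×10⁻¹² × 3.09×10⁻⁴ / 2.19×10⁻⁹ = 6.21×10⁻⁵ m.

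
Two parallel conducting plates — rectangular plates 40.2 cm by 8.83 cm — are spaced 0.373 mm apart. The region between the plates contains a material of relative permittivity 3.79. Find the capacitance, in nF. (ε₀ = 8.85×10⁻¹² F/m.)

C ≈ 3.19 nF

A = 40.2 × 8.83 cm² = 3.55×10⁻² m².
C = κε₀A/d = 3.79 × 8.85×10⁻¹² × 3.55×10⁻² / 3.73×10⁻⁴ = 3.19×10⁻⁹ F.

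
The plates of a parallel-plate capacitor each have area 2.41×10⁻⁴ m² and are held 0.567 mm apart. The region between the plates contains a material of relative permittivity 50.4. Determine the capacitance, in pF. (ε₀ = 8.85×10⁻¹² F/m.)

190 pF

C = κε₀A/d = 50.4 × 8.85×10⁻¹² × 2.41×10⁻⁴ / 5.67×10⁻⁴ = 1.90×10⁻¹⁰ F.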